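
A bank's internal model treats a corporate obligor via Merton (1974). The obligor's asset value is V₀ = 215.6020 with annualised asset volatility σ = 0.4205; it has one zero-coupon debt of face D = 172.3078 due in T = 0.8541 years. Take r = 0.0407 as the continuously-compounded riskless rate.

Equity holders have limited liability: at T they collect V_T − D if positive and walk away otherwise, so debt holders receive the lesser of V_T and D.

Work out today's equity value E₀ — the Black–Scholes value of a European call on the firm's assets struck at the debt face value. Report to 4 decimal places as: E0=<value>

E0=60.1969

Work the structural quantities from V₀ = 215.6020 against face 172.3078:
d₁ = [ln(V₀/D) + (r + σ²/2)T] / (σ√T)
   = [ln(215.6020/172.3078) + (0.0407 + 0.5·0.4205²)·0.8541] / (0.4205·√0.8541)
   = [0.224152 + 0.110273] / 0.388616 = 0.860554
d₂ = d₁ − σ√T = 0.860554 − 0.388616 = 0.471938
N(d₁) = 0.805258,  N(d₂) = 0.681514,  e^(−rT) = 0.965835
E₀ = V₀·N(d₁) − D·e^(−rT)·N(d₂)
   = 215.6020·0.805258 − 172.3078·0.965835·0.681514 = 60.196947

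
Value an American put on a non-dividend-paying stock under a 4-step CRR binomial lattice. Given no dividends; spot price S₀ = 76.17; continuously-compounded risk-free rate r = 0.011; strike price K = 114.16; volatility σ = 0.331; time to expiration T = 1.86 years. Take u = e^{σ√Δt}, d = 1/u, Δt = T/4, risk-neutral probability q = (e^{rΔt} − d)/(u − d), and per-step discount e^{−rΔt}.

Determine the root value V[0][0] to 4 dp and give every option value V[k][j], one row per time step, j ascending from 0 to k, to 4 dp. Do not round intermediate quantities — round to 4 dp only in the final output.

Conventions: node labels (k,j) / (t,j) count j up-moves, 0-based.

price = 40.6212
tree:
40.6212
53.3803 25.8006
65.6610 38.2648 11.1661
75.4603 53.3803 20.5961 0.0000
83.2797 65.6610 37.9900 0.0000 0.0000

Δt=0.46500, u=1.25321, d=0.79795, q=0.45507, disc=e^(-rΔt)=0.99490
k=4 terminal: V=max(K-S,0) → 83.2797 65.6610 37.9900 0.0000 0.0000
k=3: j=0 S=38.6997 intr=75.4603 cont=74.8779 V=75.4603[EX]; j=1 S=60.7797 intr=53.3803 cont=52.7979 V=53.3803[EX]; j=2 S=95.4574 intr=18.7026 cont=20.5961 V=20.5961[hold]; j=3 S=149.9202 intr=0.0000 cont=0.0000 V=0.0000[hold]
k=2: j=0 S=48.4990 intr=65.6610 cont=65.0785 V=65.6610[EX]; j=1 S=76.1700 intr=37.9900 cont=38.2648 V=38.2648[hold]; j=2 S=119.6285 intr=0.0000 cont=11.1661 V=11.1661[hold]
k=1: j=0 S=60.7797 intr=53.3803 cont=52.9223 V=53.3803[EX]; j=1 S=95.4574 intr=18.7026 cont=25.8006 V=25.8006[hold]
k=0: j=0 S=76.1700 intr=37.9900 cont=40.6212 V=40.6212[hold]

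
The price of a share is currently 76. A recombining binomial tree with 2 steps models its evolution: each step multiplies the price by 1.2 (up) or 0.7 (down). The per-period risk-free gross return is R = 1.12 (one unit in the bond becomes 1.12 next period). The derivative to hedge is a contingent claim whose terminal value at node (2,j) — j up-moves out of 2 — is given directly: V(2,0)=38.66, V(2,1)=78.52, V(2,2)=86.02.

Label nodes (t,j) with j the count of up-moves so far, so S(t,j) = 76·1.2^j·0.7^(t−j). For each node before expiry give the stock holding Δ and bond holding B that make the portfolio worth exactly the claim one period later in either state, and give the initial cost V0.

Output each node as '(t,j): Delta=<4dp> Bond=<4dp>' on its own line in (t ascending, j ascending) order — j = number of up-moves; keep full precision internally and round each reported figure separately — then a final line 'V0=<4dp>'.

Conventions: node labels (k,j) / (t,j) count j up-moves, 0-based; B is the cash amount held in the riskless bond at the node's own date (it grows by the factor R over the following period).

The replicating-portfolio and risk-neutral prices coincide; use p* = (1.12−0.7)/(1.2−0.7) = 0.8400 for the latter.
Terminal payoffs: V(2,0)=38.6600, V(2,1)=78.5200, V(2,2)=86.0200
  t=1,j=0: stock 53.2000 → up 63.8400 (V=78.5200), down 37.2400 (V=38.6600). Price 64.4129; hedge Δ=1.4985, bond B=-15.3071.
  t=1,j=1: stock 91.2000 → up 109.4400 (V=86.0200), down 63.8400 (V=78.5200). Price 75.7321; hedge Δ=0.1645, bond B=60.7321.
  t=0,j=0: stock 76.0000 → up 91.2000 (V=75.7321), down 53.2000 (V=64.4129). Price 66.0009; hedge Δ=0.2979, bond B=43.3624.
Check: Δ(0,0)·S0 + B(0,0) = 66.0009 = V0.

(0,0): Delta=0.2979 Bond=43.3624
(1,0): Delta=1.4985 Bond=-15.3071
(1,1): Delta=0.1645 Bond=60.7321
V0=66.0009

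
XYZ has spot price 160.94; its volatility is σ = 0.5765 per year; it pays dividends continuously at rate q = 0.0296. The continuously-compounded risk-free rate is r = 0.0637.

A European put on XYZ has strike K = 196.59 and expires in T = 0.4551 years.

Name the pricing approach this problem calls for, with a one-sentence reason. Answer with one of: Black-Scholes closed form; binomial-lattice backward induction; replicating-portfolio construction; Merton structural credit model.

Key observation: the instrument is a plain European put (strike 196.59) on a lognormal asset; the exact continuous-time formula applies directly.

framework: Black-Scholes closed form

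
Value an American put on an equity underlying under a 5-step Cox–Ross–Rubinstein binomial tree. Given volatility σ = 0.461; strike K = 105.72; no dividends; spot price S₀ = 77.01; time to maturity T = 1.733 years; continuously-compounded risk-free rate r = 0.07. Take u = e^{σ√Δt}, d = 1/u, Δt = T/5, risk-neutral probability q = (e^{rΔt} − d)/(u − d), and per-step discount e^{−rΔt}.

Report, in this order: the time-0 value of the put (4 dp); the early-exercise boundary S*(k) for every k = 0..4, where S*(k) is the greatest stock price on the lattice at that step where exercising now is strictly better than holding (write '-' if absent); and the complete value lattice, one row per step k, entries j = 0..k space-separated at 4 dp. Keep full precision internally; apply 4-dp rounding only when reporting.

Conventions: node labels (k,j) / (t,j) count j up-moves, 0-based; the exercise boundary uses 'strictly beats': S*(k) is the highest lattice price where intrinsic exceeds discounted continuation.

price = 33.3027
boundary = - 58.7054 44.7517 58.7054 77.0100
tree:
33.3027
47.0146 19.9976
60.9683 31.3310 8.6131
71.6054 47.0146 15.7648 1.2230
79.7141 60.9683 28.7100 2.3970 0.0000
85.8955 71.6054 47.0146 4.6980 0.0000 0.0000

params: Δt=0.34660 u=1.31180 d=0.76231 q=0.47726 e^(-rΔt)=0.97603
t_5 payoffs: 85.8955 71.6054 47.0146 4.6980 0.0000 0.0000
t_4: node(4,0) S=26.0059 payoff=79.7141 vs cont=77.1800 → 79.7141 [stop]  node(4,1) S=44.7517 payoff=60.9683 vs cont=58.4342 → 60.9683 [stop]  node(4,2) S=77.0100 payoff=28.7100 vs cont=26.1759 → 28.7100 [stop]  node(4,3) S=132.5211 payoff=0.0000 vs cont=2.3970 → 2.3970 [wait]  node(4,4) S=228.0463 payoff=0.0000 vs cont=0.0000 → 0.0000 [wait]  ⇒ S*(4)=77.0100
t_3: node(3,0) S=34.1146 payoff=71.6054 vs cont=69.0713 → 71.6054 [stop]  node(3,1) S=58.7054 payoff=47.0146 vs cont=44.4805 → 47.0146 [stop]  node(3,2) S=101.0220 payoff=4.6980 vs cont=15.7648 → 15.7648 [wait]  node(3,3) S=173.8417 payoff=0.0000 vs cont=1.2230 → 1.2230 [wait]  ⇒ S*(3)=58.7054
t_2: node(2,0) S=44.7517 payoff=60.9683 vs cont=58.4342 → 60.9683 [stop]  node(2,1) S=77.0100 payoff=28.7100 vs cont=31.3310 → 31.3310 [wait]  node(2,2) S=132.5211 payoff=0.0000 vs cont=8.6131 → 8.6131 [wait]  ⇒ S*(2)=44.7517
t_1: node(1,0) S=58.7054 payoff=47.0146 vs cont=45.7014 → 47.0146 [stop]  node(1,1) S=101.0220 payoff=4.6980 vs cont=19.9976 → 19.9976 [wait]  ⇒ S*(1)=58.7054
t_0: node(0,0) S=77.0100 payoff=28.7100 vs cont=33.3027 → 33.3027 [wait]  ⇒ S*(0)=-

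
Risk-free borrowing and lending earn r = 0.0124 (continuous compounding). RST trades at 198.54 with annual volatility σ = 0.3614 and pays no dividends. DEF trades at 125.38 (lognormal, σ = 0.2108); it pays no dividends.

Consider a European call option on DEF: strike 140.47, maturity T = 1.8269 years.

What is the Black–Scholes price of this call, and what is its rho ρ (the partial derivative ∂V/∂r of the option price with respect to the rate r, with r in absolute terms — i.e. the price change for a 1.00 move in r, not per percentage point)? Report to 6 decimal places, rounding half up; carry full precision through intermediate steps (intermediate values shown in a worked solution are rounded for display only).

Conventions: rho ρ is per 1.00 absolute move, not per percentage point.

price = 9.655014
ρ = 80.809073

σ√T = 0.2108·√1.8269 = 0.284923
d₁ = (ln(S/K) + (r+σ²/2)T) / (σ√T) = (ln(125.38/140.47) + (0.0124+0.2108²/2)·1.8269) / 0.284923 = (-0.113645 + 0.063244) / 0.284923 = -0.176892
d₂ = d₁ − σ√T = -0.176892 − 0.284923 = -0.461815
e^{−rT} = 0.977601
N(d₁) = 0.429797,  N(d₂) = 0.322107
Call price V = S·N(d₁) − K·e^{−rT}·N(d₂) = 53.887907 − 44.232894 = 9.655014
ρ = K·T·e^{−rT}·N(d₂) = 80.809073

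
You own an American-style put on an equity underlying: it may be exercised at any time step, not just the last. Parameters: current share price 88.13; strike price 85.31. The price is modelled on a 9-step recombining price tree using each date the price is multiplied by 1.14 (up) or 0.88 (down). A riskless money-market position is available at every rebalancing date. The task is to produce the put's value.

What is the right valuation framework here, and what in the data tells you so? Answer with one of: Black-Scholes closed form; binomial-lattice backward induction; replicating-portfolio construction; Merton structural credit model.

framework: binomial-lattice backward induction

Key observation: with exercise allowed before expiry on a discrete up/down model (9 steps from spot 88.13), the strike-85.31 put's value must be rolled back through the tree testing early exercise at each node.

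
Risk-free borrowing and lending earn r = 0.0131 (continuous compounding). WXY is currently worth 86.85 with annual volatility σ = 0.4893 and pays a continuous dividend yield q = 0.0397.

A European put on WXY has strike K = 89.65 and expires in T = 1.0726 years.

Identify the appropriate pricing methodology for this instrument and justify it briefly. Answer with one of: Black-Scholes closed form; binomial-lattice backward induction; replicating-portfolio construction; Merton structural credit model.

framework: Black-Scholes closed form

Key observation: a European claim on WXY (strike 89.65) — a lognormal (GBM) underlying with constant rate and volatility — has an exact closed-form value; no lattice or capital structure is involved.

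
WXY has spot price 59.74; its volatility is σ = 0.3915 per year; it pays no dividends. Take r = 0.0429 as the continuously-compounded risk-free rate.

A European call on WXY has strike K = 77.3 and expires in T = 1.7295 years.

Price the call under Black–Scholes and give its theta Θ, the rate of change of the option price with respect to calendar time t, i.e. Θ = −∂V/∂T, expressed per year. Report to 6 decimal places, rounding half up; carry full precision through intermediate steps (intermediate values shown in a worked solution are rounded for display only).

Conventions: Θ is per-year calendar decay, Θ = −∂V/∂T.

price = 8.160803
Θ = -4.360427

σ√T = 0.3915·√1.7295 = 0.514863
d₁ = (ln(S/K) + (r+σ²/2)T) / (σ√T) = (ln(59.74/77.3) + (0.0429+0.3915²/2)·1.7295) / 0.514863 = (-0.257692 + 0.206738) / 0.514863 = -0.098967
d₂ = d₁ − σ√T = -0.098967 − 0.514863 = -0.613830
e^{−rT} = 0.928490
N(d₁) = 0.460582,  N(d₂) = 0.269664
Call price V = S·N(d₁) − K·e^{−rT}·N(d₂) = 27.515186 − 19.354383 = 8.160803
φ(d₁) = (1/√(2π))·e^{−d₁²/2} = 0.396993
Θ = −S·φ(d₁)·σ/(2√T) − r·K·e^{−rT}·N(d₂) = −3.530124 − 0.830303 = -4.360427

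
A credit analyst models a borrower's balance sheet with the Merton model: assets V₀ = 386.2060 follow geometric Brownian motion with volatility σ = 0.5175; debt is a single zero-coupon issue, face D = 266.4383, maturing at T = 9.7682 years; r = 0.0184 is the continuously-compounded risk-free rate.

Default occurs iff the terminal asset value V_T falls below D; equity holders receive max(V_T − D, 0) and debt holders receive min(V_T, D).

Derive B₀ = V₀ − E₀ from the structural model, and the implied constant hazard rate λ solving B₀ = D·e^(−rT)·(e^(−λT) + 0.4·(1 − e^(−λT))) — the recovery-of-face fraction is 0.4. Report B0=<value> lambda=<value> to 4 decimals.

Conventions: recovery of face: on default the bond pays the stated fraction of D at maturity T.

B0=119.5615 lambda=0.1511

Equity is a call on the firm's assets struck at D = 266.4383:
d₁ = [ln(V₀/D) + (r + σ²/2)T] / (σ√T)
   = [ln(386.2060/266.4383) + (0.0184 + 0.5·0.5175²)·9.7682] / (0.5175·√9.7682)
   = [0.371228 + 1.487727] / 1.617401 = 1.149348
d₂ = d₁ − σ√T = 1.149348 − 1.617401 = -0.468053
N(d₁) = 0.874794,  N(d₂) = 0.319873,  e^(−rT) = 0.835492
E₀ = V₀·N(d₁) − D·e^(−rT)·N(d₂)
   = 386.2060·0.874794 − 266.4383·0.835492·0.319873 = 266.644528
B₀ = V₀ − E₀ = 386.2060 − 266.644528 = 119.561472
e^(−λT) = (B₀·e^(rT)/D − 0.4)/(1 − 0.4) = (119.5615·1.196900/266.4383 − 0.4)/0.6 = 0.22849467
λ = −ln(0.22849467)/9.7682 = 0.151127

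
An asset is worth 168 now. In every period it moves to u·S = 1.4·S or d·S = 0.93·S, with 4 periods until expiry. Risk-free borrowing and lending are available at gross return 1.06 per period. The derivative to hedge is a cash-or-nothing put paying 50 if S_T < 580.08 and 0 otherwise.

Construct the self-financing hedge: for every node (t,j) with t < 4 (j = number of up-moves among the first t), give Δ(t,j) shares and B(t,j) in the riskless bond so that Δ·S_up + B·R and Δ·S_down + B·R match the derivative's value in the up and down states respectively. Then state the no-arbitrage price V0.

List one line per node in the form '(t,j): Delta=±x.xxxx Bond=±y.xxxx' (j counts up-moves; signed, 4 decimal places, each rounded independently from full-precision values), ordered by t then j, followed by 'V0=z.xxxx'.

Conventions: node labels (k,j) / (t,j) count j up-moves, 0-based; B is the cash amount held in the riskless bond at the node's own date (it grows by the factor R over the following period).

(0,0): Delta=-0.0113 Bond=41.2630
(1,0): Delta=0.0000 Bond=41.9810
(1,1): Delta=-0.0308 Bond=48.3362
(2,0): Delta=0.0000 Bond=44.4998
(2,1): Delta=0.0000 Bond=44.4998
(2,2): Delta=-0.0843 Bond=68.8549
(3,0): Delta=0.0000 Bond=47.1698
(3,1): Delta=0.0000 Bond=47.1698
(3,2): Delta=0.0000 Bond=47.1698
(3,3): Delta=-0.2308 Bond=140.5058
V0=39.3729

The replicating-portfolio and risk-neutral prices coincide; use p* = (1.06−0.93)/(1.4−0.93) = 0.2766 for the latter.
Expiry values: V(4,0)=50.0000, V(4,1)=50.0000, V(4,2)=50.0000, V(4,3)=50.0000, V(4,4)=0.0000
  t=3,j=0: stock 135.1320 → up 189.1848 (V=50.0000), down 125.6727 (V=50.0000). Price 47.1698; hedge Δ=0.0000, bond B=47.1698.
  t=3,j=1: stock 203.4245 → up 284.7943 (V=50.0000), down 189.1848 (V=50.0000). Price 47.1698; hedge Δ=0.0000, bond B=47.1698.
  t=3,j=2: stock 306.2304 → up 428.7226 (V=50.0000), down 284.7943 (V=50.0000). Price 47.1698; hedge Δ=0.0000, bond B=47.1698.
  t=3,j=3: stock 460.9920 → up 645.3888 (V=0.0000), down 428.7226 (V=50.0000). Price 34.1228; hedge Δ=-0.2308, bond B=140.5058.
  t=2,j=0: stock 145.3032 → up 203.4245 (V=47.1698), down 135.1320 (V=47.1698). Price 44.4998; hedge Δ=0.0000, bond B=44.4998.
  t=2,j=1: stock 218.7360 → up 306.2304 (V=47.1698), down 203.4245 (V=47.1698). Price 44.4998; hedge Δ=0.0000, bond B=44.4998.
  t=2,j=2: stock 329.2800 → up 460.9920 (V=34.1228), down 306.2304 (V=47.1698). Price 41.0954; hedge Δ=-0.0843, bond B=68.8549.
  t=1,j=0: stock 156.2400 → up 218.7360 (V=44.4998), down 145.3032 (V=44.4998). Price 41.9810; hedge Δ=0.0000, bond B=41.9810.
  t=1,j=1: stock 235.2000 → up 329.2800 (V=41.0954), down 218.7360 (V=44.4998). Price 41.0926; hedge Δ=-0.0308, bond B=48.3362.
  t=0,j=0: stock 168.0000 → up 235.2000 (V=41.0926), down 156.2400 (V=41.9810). Price 39.3729; hedge Δ=-0.0113, bond B=41.2630.
Verification: the root portfolio costs Δ(0,0)·S0 + B(0,0) = 39.3729, matching V0.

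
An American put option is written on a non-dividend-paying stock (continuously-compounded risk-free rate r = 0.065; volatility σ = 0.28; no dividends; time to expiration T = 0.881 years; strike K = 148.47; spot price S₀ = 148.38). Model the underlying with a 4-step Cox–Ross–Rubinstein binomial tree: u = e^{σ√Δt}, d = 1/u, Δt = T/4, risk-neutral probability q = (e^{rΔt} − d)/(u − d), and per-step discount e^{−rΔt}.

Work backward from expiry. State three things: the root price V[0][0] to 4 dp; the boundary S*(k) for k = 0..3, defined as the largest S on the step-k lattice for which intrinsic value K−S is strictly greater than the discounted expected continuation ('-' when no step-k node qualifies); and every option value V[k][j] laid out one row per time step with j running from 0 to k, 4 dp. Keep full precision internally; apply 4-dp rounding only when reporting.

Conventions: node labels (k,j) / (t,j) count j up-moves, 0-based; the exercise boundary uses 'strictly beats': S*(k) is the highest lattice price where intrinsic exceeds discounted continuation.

price = 11.8498
boundary = - - 114.0873 130.1087
tree:
11.8498
20.6680 4.0991
34.3827 8.6755 0.0200
48.4312 18.3613 0.0424 0.0000
60.7499 34.3827 0.0900 0.0000 0.0000

params: Δt=0.22025 u=1.14043 d=0.87686 q=0.52190 e^(-rΔt)=0.98579
t_4 payoffs: 60.7499 34.3827 0.0900 0.0000 0.0000
t_3: node(3,0) S=100.0388 payoff=48.4312 vs cont=46.3208 → 48.4312 [stop]  node(3,1) S=130.1087 payoff=18.3613 vs cont=16.2509 → 18.3613 [stop]  node(3,2) S=169.2171 payoff=0.0000 vs cont=0.0424 → 0.0424 [wait]  node(3,3) S=220.0809 payoff=0.0000 vs cont=0.0000 → 0.0000 [wait]  ⇒ S*(3)=130.1087
t_2: node(2,0) S=114.0873 payoff=34.3827 vs cont=32.2723 → 34.3827 [stop]  node(2,1) S=148.3800 payoff=0.0900 vs cont=8.6755 → 8.6755 [wait]  node(2,2) S=192.9805 payoff=0.0000 vs cont=0.0200 → 0.0200 [wait]  ⇒ S*(2)=114.0873
t_1: node(1,0) S=130.1087 payoff=18.3613 vs cont=20.6680 → 20.6680 [wait]  node(1,1) S=169.2171 payoff=0.0000 vs cont=4.0991 → 4.0991 [wait]  ⇒ S*(1)=-
t_0: node(0,0) S=148.3800 payoff=0.0900 vs cont=11.8498 → 11.8498 [wait]  ⇒ S*(0)=-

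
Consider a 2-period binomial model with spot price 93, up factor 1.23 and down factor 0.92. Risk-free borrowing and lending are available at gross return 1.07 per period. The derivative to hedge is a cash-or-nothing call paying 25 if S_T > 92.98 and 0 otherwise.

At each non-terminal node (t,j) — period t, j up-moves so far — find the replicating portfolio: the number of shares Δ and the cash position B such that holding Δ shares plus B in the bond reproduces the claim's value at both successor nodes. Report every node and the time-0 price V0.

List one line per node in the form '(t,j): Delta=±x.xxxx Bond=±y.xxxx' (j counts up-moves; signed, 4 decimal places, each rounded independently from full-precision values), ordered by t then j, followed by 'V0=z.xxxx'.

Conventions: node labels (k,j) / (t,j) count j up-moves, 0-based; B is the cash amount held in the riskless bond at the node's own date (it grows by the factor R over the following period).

(0,0): Delta=0.4183 Bond=-22.8812
(1,0): Delta=0.9426 Bond=-69.3398
(1,1): Delta=0.0000 Bond=23.3645
V0=16.0191

Arbitrage-free pricing uses the up-move probability p* = (R−d)/(u−d) = 0.4839, discounting each step at R = 1.07.
Payoffs at expiry: V(2,0)=0.0000, V(2,1)=25.0000, V(2,2)=25.0000
Node (1,0) S=85.5600: V=(p*·25.0000+(1−p*)·0.0000)/1.07=11.3054; Δ=(25.0000−0.0000)/(105.2388−78.7152)=0.9426; B=V−Δ·S=-69.3398
Node (1,1) S=114.3900: V=(p*·25.0000+(1−p*)·25.0000)/1.07=23.3645; Δ=(25.0000−25.0000)/(140.6997−105.2388)=0.0000; B=V−Δ·S=23.3645
Node (0,0) S=93.0000: V=(p*·23.3645+(1−p*)·11.3054)/1.07=16.0191; Δ=(23.3645−11.3054)/(114.3900−85.5600)=0.4183; B=V−Δ·S=-22.8812
As a check, the time-0 holding Δ(0,0)·S0 + B(0,0) comes to 16.0191 — exactly V0.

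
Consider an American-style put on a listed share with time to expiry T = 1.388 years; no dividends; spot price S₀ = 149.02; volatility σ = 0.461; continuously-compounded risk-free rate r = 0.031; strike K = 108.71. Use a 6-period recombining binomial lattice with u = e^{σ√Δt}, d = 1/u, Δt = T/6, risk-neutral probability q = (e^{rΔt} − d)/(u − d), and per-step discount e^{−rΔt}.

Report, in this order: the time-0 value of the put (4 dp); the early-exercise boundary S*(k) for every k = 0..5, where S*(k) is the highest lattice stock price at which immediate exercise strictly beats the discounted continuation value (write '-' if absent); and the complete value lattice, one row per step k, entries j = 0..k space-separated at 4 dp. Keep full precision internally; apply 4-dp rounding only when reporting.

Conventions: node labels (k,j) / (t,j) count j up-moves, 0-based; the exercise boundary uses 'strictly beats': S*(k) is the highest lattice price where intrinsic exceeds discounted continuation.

price = 10.9512
boundary = - - - - 61.3852 76.6230
tree:
10.9512
16.5297 4.5969
24.3235 7.6714 1.0725
34.6545 12.6190 2.0038 0.0000
47.3248 20.3752 3.7436 0.0000 0.0000
59.5322 32.0870 6.9941 0.0000 0.0000 0.0000
69.3120 47.3248 13.0668 0.0000 0.0000 0.0000 0.0000

Δt=0.23133  u=1.24823  d=0.80113  q=0.46089  discount=0.99285
step 6 (expiry): payoffs max(K−S,0) = 69.3120 47.3248 13.0668 0.0000 0.0000 0.0000 0.0000
step 5: (k=5,j=0): S=49.1778, K−S=59.5322, hold=58.7554 ⇒ V=59.5322 exercise | (k=5,j=1): S=76.6230, K−S=32.0870, hold=31.3102 ⇒ V=32.0870 exercise | (k=5,j=2): S=119.3849, K−S=0.0000, hold=6.9941 ⇒ V=6.9941 continue | (k=5,j=3): S=186.0115, K−S=0.0000, hold=0.0000 ⇒ V=0.0000 continue | (k=5,j=4): S=289.8211, K−S=0.0000, hold=0.0000 ⇒ V=0.0000 continue | (k=5,j=5): S=451.5650, K−S=0.0000, hold=0.0000 ⇒ V=0.0000 continue  boundary S*=76.6230
step 4: (k=4,j=0): S=61.3852, K−S=47.3248, hold=46.5479 ⇒ V=47.3248 exercise | (k=4,j=1): S=95.6432, K−S=13.0668, hold=20.3752 ⇒ V=20.3752 continue | (k=4,j=2): S=149.0200, K−S=0.0000, hold=3.7436 ⇒ V=3.7436 continue | (k=4,j=3): S=232.1854, K−S=0.0000, hold=0.0000 ⇒ V=0.0000 continue | (k=4,j=4): S=361.7638, K−S=0.0000, hold=0.0000 ⇒ V=0.0000 continue  boundary S*=61.3852
step 3: (k=3,j=0): S=76.6230, K−S=32.0870, hold=34.6545 ⇒ V=34.6545 continue | (k=3,j=1): S=119.3849, K−S=0.0000, hold=12.6190 ⇒ V=12.6190 continue | (k=3,j=2): S=186.0115, K−S=0.0000, hold=2.0038 ⇒ V=2.0038 continue | (k=3,j=3): S=289.8211, K−S=0.0000, hold=0.0000 ⇒ V=0.0000 continue  boundary S*=-
step 2: (k=2,j=0): S=95.6432, K−S=13.0668, hold=24.3235 ⇒ V=24.3235 continue | (k=2,j=1): S=149.0200, K−S=0.0000, hold=7.6714 ⇒ V=7.6714 continue | (k=2,j=2): S=232.1854, K−S=0.0000, hold=1.0725 ⇒ V=1.0725 continue  boundary S*=-
step 1: (k=1,j=0): S=119.3849, K−S=0.0000, hold=16.5297 ⇒ V=16.5297 continue | (k=1,j=1): S=186.0115, K−S=0.0000, hold=4.5969 ⇒ V=4.5969 continue  boundary S*=-
step 0: (k=0,j=0): S=149.0200, K−S=0.0000, hold=10.9512 ⇒ V=10.9512 continue  boundary S*=-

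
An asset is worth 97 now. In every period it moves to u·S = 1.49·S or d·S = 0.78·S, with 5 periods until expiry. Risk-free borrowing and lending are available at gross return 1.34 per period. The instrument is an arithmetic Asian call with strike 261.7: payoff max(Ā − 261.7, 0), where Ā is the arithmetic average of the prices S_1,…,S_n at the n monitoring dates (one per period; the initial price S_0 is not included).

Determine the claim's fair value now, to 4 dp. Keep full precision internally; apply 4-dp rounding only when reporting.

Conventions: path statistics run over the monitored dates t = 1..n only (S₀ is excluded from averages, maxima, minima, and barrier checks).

Under the martingale measure an up-move has probability p* = 0.7887; value the claim as the probability-weighted average of per-path payoffs, discounted 5 periods at R = 1.34.
Enumerate all 2^5 = 32 price paths (U = up ×1.49, D = down ×0.78); each path with k up-moves has probability p*^k·(1−p*)^(5−k).
DDDDD: Ā=48.9233, payoff=0.0000, prob=0.000421
UDDDD: Ā=93.4561, payoff=0.0000, prob=0.001571
DUDDD: Ā=79.6821, payoff=0.0000, prob=0.001571
UUDDD: Ā=152.2132, payoff=0.0000, prob=0.005866
DDUDD: Ā=68.9383, payoff=0.0000, prob=0.001571
UDUDD: Ā=131.6899, payoff=0.0000, prob=0.005866
DUUDD: Ā=117.9159, payoff=0.0000, prob=0.005866
UUUDD: Ā=225.2496, payoff=0.0000, prob=0.021901
DDDUD: Ā=60.5582, payoff=0.0000, prob=0.001571
UDDUD: Ā=115.6818, payoff=0.0000, prob=0.005866
DUDUD: Ā=101.9078, payoff=0.0000, prob=0.005866
UUDUD: Ā=194.6700, payoff=0.0000, prob=0.021901
DDUUD: Ā=91.1640, payoff=0.0000, prob=0.005866
UDUUD: Ā=174.1467, payoff=0.0000, prob=0.021901
DUUUD: Ā=160.3727, payoff=0.0000, prob=0.021901
UUUUD: Ā=306.3530, payoff=44.6530, prob=0.081762
DDDDU: Ā=54.0218, payoff=0.0000, prob=0.001571
UDDDU: Ā=103.1954, payoff=0.0000, prob=0.005866
DUDDU: Ā=89.4214, payoff=0.0000, prob=0.005866
UUDDU: Ā=170.8178, payoff=0.0000, prob=0.021901
DDUDU: Ā=78.6777, payoff=0.0000, prob=0.005866
UDUDU: Ā=150.2946, payoff=0.0000, prob=0.021901
DUUDU: Ā=136.5206, payoff=0.0000, prob=0.021901
UUUDU: Ā=260.7893, payoff=0.0000, prob=0.081762
DDDUU: Ā=70.2976, payoff=0.0000, prob=0.005866
UDDUU: Ā=134.2864, payoff=0.0000, prob=0.021901
DUDUU: Ā=120.5124, payoff=0.0000, prob=0.021901
UUDUU: Ā=230.2096, payoff=0.0000, prob=0.081762
DDUUU: Ā=109.7687, payoff=0.0000, prob=0.021901
UDUUU: Ā=209.6864, payoff=0.0000, prob=0.081762
DUUUU: Ā=195.9124, payoff=0.0000, prob=0.081762
UUUUU: Ā=374.2429, payoff=112.5429, prob=0.305245
Price = Σ prob·payoff / R^5 = 38.004060 / 4.320400 = 8.7964

price = 8.7964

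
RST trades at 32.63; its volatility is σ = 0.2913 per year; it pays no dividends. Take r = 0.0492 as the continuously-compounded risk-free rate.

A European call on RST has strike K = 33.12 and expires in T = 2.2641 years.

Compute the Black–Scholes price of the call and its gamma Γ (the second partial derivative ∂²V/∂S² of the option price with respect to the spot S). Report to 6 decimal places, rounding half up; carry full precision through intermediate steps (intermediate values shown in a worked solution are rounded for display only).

σ√T = 0.2913·√2.2641 = 0.438317
d₁ = (ln(S/K) + (r+σ²/2)T) / (σ√T) = (ln(32.63/33.12) + (0.0492+0.2913²/2)·2.2641) / 0.438317 = (-0.014905 + 0.207455) / 0.438317 = 0.439293
d₂ = d₁ − σ√T = 0.439293 − 0.438317 = 0.000976
e^{−rT} = 0.894586
N(d₁) = 0.669775,  N(d₂) = 0.500389
Call price V = S·N(d₁) − K·e^{−rT}·N(d₂) = 21.854765 − 14.825883 = 7.028882
φ(d₁) = (1/√(2π))·e^{−d₁²/2} = 0.362248
Γ = φ(d₁) / (S·σ·√T) = 0.025328

price = 7.028882
Γ = 0.025328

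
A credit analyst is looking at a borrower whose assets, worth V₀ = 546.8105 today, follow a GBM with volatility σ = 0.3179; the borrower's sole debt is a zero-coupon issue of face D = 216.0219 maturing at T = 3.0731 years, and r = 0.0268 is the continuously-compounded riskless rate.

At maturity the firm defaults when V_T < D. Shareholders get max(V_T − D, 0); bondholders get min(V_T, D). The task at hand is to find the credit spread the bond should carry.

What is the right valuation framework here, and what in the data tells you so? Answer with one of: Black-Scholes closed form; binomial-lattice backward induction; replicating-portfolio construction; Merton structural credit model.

Key observation: the question is about default risk generated by asset-value dynamics against a debt face of 216.0219 — the structural framework prices exactly that.

framework: Merton structural credit model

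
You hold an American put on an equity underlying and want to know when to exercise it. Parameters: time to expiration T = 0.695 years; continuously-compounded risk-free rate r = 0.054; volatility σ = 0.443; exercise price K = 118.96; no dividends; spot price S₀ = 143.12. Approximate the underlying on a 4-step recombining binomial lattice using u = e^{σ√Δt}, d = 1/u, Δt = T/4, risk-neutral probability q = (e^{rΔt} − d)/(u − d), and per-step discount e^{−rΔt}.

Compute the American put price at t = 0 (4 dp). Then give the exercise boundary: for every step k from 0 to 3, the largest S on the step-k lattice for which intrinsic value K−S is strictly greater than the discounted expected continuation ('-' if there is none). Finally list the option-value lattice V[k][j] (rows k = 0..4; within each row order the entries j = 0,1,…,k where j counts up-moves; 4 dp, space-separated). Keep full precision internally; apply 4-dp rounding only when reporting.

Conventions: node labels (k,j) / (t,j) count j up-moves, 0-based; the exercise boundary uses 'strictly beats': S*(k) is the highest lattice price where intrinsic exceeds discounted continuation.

price = 8.9544
boundary = - - - 82.2458
tree:
8.9544
14.8295 2.7491
23.8439 5.3299 0.0000
36.7142 10.3335 0.0000 0.0000
50.5817 20.0343 0.0000 0.0000 0.0000

params: Δt=0.17375 u=1.20281 d=0.83139 q=0.47935 e^(-rΔt)=0.99066
t_4 payoffs: 50.5817 20.0343 0.0000 0.0000 0.0000
t_3: node(3,0) S=82.2458 payoff=36.7142 vs cont=35.6033 → 36.7142 [stop]  node(3,1) S=118.9884 payoff=0.0000 vs cont=10.3335 → 10.3335 [wait]  node(3,2) S=172.1456 payoff=0.0000 vs cont=0.0000 → 0.0000 [wait]  node(3,3) S=249.0503 payoff=0.0000 vs cont=0.0000 → 0.0000 [wait]  ⇒ S*(3)=82.2458
t_2: node(2,0) S=98.9257 payoff=20.0343 vs cont=23.8439 → 23.8439 [wait]  node(2,1) S=143.1200 payoff=0.0000 vs cont=5.3299 → 5.3299 [wait]  node(2,2) S=207.0578 payoff=0.0000 vs cont=0.0000 → 0.0000 [wait]  ⇒ S*(2)=-
t_1: node(1,0) S=118.9884 payoff=0.0000 vs cont=14.8295 → 14.8295 [wait]  node(1,1) S=172.1456 payoff=0.0000 vs cont=2.7491 → 2.7491 [wait]  ⇒ S*(1)=-
t_0: node(0,0) S=143.1200 payoff=0.0000 vs cont=8.9544 → 8.9544 [wait]  ⇒ S*(0)=-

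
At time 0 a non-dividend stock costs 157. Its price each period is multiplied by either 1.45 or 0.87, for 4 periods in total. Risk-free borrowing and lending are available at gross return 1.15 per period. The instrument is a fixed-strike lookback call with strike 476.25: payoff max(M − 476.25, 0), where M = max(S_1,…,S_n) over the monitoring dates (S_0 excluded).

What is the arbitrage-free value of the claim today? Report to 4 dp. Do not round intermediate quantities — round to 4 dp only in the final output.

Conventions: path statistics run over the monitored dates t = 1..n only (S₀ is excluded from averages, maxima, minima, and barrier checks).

price = 6.8421

No-arbitrage gives p* = (R−d)/(u−d) = 0.4828: enumerate every path, weight its payoff by its p*-probability, and discount by R^4.
Enumerate all 2^4 = 16 price paths (U = up ×1.45, D = down ×0.87); each path with k up-moves has probability p*^k·(1−p*)^(4−k).
DDDD: M=136.5900, payoff=0.0000, prob=0.071577
UDDD: M=227.6500, payoff=0.0000, prob=0.066805
DUDD: M=198.0555, payoff=0.0000, prob=0.066805
UUDD: M=330.0925, payoff=0.0000, prob=0.062351
DDUD: M=172.3083, payoff=0.0000, prob=0.066805
UDUD: M=287.1805, payoff=0.0000, prob=0.062351
DUUD: M=287.1805, payoff=0.0000, prob=0.062351
UUUD: M=478.6341, payoff=2.3841, prob=0.058195
DDDU: M=149.9082, payoff=0.0000, prob=0.066805
UDDU: M=249.8470, payoff=0.0000, prob=0.062351
DUDU: M=249.8470, payoff=0.0000, prob=0.062351
UUDU: M=416.4117, payoff=0.0000, prob=0.058195
DDUU: M=249.8470, payoff=0.0000, prob=0.062351
UDUU: M=416.4117, payoff=0.0000, prob=0.058195
DUUU: M=416.4117, payoff=0.0000, prob=0.058195
UUUU: M=694.0195, payoff=217.7695, prob=0.054315
Price = Σ prob·payoff / R^4 = 11.966903 / 1.749006 = 6.8421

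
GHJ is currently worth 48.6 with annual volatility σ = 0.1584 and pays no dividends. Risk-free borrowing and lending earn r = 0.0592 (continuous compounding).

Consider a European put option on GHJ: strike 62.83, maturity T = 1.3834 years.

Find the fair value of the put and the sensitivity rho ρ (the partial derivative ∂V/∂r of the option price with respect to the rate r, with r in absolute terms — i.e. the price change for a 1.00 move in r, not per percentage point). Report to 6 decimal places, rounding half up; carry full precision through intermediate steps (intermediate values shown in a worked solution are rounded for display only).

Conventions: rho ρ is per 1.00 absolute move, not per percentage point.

σ√T = 0.1584·√1.3834 = 0.186307
d₁ = (ln(S/K) + (r+σ²/2)T) / (σ√T) = (ln(48.6/62.83) + (0.0592+0.1584²/2)·1.3834) / 0.186307 = (-0.256809 + 0.099252) / 0.186307 = -0.845683
d₂ = d₁ − σ√T = -0.845683 − 0.186307 = -1.031990
e^{−rT} = 0.921367
N(−d₁) = 0.801135,  N(−d₂) = 0.848962
Put price V = K·e^{−rT}·N(−d₂) − S·N(−d₁) = 49.145937 − 38.935177 = 10.210760
ρ = −K·T·e^{−rT}·N(−d₂) = -67.988490

price = 10.210760
ρ = -67.988490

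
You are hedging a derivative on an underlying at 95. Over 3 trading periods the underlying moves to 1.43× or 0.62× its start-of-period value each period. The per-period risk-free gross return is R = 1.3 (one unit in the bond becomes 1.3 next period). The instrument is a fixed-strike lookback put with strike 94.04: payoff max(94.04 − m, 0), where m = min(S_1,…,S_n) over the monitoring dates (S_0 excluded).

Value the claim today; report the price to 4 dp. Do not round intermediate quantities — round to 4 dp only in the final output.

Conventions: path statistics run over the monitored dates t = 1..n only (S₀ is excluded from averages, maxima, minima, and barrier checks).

With p* = (R−d)/(u−d) = 0.8395, sum probability × payoff across the paths and divide by R^3.
Enumerate all 2^3 = 8 price paths (U = up ×1.43, D = down ×0.62); each path with k up-moves has probability p*^k·(1−p*)^(3−k).
DDD: m=22.6412, payoff=71.3988, prob=0.004134
UDD: m=52.2207, payoff=41.8193, prob=0.021624
DUD: m=52.2207, payoff=41.8193, prob=0.021624
UUD: m=120.4446, payoff=0.0000, prob=0.113111
DDU: m=36.5180, payoff=57.5220, prob=0.021624
UDU: m=84.2270, payoff=9.8130, prob=0.113111
DUU: m=58.9000, payoff=35.1400, prob=0.113111
UUU: m=135.8500, payoff=0.0000, prob=0.591659
Price = Σ prob·payoff / R^3 = 8.432347 / 2.197000 = 3.8381

price = 3.8381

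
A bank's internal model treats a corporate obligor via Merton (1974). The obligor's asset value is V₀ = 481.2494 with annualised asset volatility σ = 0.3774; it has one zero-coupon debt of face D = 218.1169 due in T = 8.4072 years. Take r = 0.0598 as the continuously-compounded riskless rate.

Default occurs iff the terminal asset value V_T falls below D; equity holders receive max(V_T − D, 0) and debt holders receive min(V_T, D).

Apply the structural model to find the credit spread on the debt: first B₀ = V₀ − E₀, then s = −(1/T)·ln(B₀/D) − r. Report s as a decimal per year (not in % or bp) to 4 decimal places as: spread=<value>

spread=0.0139

Work the structural quantities from V₀ = 481.2494 against face 218.1169:
d₁ = [ln(V₀/D) + (r + σ²/2)T] / (σ√T)
   = [ln(481.2494/218.1169) + (0.0598 + 0.5·0.3774²)·8.4072] / (0.3774·√8.4072)
   = [0.791354 + 1.101473] / 1.094278 = 1.729750
d₂ = d₁ − σ√T = 1.729750 − 1.094278 = 0.635472
N(d₁) = 0.958163,  N(d₂) = 0.737440,  e^(−rT) = 0.604865
E₀ = V₀·N(d₁) − D·e^(−rT)·N(d₂)
   = 481.2494·0.958163 − 218.1169·0.604865·0.737440 = 363.823826
B₀ = V₀ − E₀ = 481.2494 − 363.823826 = 117.425574
spread = −(1/T)·ln(B₀/D) − r = −(1/8.4072)·ln(117.425574/218.1169) − 0.0598 = 0.01385430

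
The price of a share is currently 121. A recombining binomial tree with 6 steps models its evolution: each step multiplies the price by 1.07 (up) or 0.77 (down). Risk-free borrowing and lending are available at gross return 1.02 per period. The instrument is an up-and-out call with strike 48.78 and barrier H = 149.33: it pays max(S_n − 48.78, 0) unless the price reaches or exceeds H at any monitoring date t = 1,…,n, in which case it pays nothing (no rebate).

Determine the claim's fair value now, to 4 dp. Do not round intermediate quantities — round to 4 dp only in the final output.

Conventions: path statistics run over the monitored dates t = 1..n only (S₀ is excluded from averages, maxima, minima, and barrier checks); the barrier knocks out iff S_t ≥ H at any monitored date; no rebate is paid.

price = 27.9191

Risk-neutral up-probability p* = (R−d)/(u−d) = (1.02−0.77)/(1.07−0.77) = 0.8333; the claim prices as the p*-weighted sum of path payoffs discounted by R^6.
Enumerate all 2^6 = 64 price paths (U = up ×1.07, D = down ×0.77); each path with k up-moves has probability p*^k·(1−p*)^(6−k).
DDDDDD: M=93.1700, payoff=0.0000, prob=0.000021
UDDDDD: M=129.4700, payoff=0.0000, prob=0.000107
DUDDDD: M=99.6919, payoff=0.0000, prob=0.000107
UUDDDD: M=138.5329, payoff=0.0000, prob=0.000536
DDUDDD: M=93.1700, payoff=0.0000, prob=0.000107
UDUDDD: M=129.4700, payoff=0.0000, prob=0.000536
DUUDDD: M=106.6703, payoff=0.0000, prob=0.000536
UUUDDD: M=148.2302, payoff=18.8920, prob=0.002679
DDDUDD: M=93.1700, payoff=0.0000, prob=0.000107
UDDUDD: M=129.4700, payoff=0.0000, prob=0.000536
DUDUDD: M=99.6919, payoff=0.0000, prob=0.000536
UUDUDD: M=138.5329, payoff=18.8920, prob=0.002679
DDUUDD: M=93.1700, payoff=0.0000, prob=0.000536
UDUUDD: M=129.4700, payoff=18.8920, prob=0.002679
DUUUDD: M=114.1373, payoff=18.8920, prob=0.002679
UUUUDD: M=158.6063, payoff=0.0000, prob=0.013396
DDDDUD: M=93.1700, payoff=0.0000, prob=0.000107
UDDDUD: M=129.4700, payoff=0.0000, prob=0.000536
DUDDUD: M=99.6919, payoff=0.0000, prob=0.000536
UUDDUD: M=138.5329, payoff=18.8920, prob=0.002679
DDUDUD: M=93.1700, payoff=0.0000, prob=0.000536
UDUDUD: M=129.4700, payoff=18.8920, prob=0.002679
DUUDUD: M=106.6703, payoff=18.8920, prob=0.002679
UUUDUD: M=148.2302, payoff=45.2577, prob=0.013396
DDDUUD: M=93.1700, payoff=0.0000, prob=0.000536
UDDUUD: M=129.4700, payoff=18.8920, prob=0.002679
DUDUUD: M=99.6919, payoff=18.8920, prob=0.002679
UUDUUD: M=138.5329, payoff=45.2577, prob=0.013396
DDUUUD: M=93.1700, payoff=18.8920, prob=0.002679
UDUUUD: M=129.4700, payoff=45.2577, prob=0.013396
DUUUUD: M=122.1269, payoff=45.2577, prob=0.013396
UUUUUD: M=169.7088, payoff=0.0000, prob=0.066980
DDDDDU: M=93.1700, payoff=0.0000, prob=0.000107
UDDDDU: M=129.4700, payoff=0.0000, prob=0.000536
DUDDDU: M=99.6919, payoff=0.0000, prob=0.000536
UUDDDU: M=138.5329, payoff=18.8920, prob=0.002679
DDUDDU: M=93.1700, payoff=0.0000, prob=0.000536
UDUDDU: M=129.4700, payoff=18.8920, prob=0.002679
DUUDDU: M=106.6703, payoff=18.8920, prob=0.002679
UUUDDU: M=148.2302, payoff=45.2577, prob=0.013396
DDDUDU: M=93.1700, payoff=0.0000, prob=0.000536
UDDUDU: M=129.4700, payoff=18.8920, prob=0.002679
DUDUDU: M=99.6919, payoff=18.8920, prob=0.002679
UUDUDU: M=138.5329, payoff=45.2577, prob=0.013396
DDUUDU: M=93.1700, payoff=18.8920, prob=0.002679
UDUUDU: M=129.4700, payoff=45.2577, prob=0.013396
DUUUDU: M=114.1373, payoff=45.2577, prob=0.013396
UUUUDU: M=158.6063, payoff=0.0000, prob=0.066980
DDDDUU: M=93.1700, payoff=0.0000, prob=0.000536
UDDDUU: M=129.4700, payoff=18.8920, prob=0.002679
DUDDUU: M=99.6919, payoff=18.8920, prob=0.002679
UUDDUU: M=138.5329, payoff=45.2577, prob=0.013396
DDUDUU: M=93.1700, payoff=18.8920, prob=0.002679
UDUDUU: M=129.4700, payoff=45.2577, prob=0.013396
DUUDUU: M=106.6703, payoff=45.2577, prob=0.013396
UUUDUU: M=148.2302, payoff=81.8957, prob=0.066980
DDDUUU: M=93.1700, payoff=18.8920, prob=0.002679
UDDUUU: M=129.4700, payoff=45.2577, prob=0.013396
DUDUUU: M=99.6919, payoff=45.2577, prob=0.013396
UUDUUU: M=138.5329, payoff=81.8957, prob=0.066980
DDUUUU: M=94.0377, payoff=45.2577, prob=0.013396
UDUUUU: M=130.6757, payoff=81.8957, prob=0.066980
DUUUUU: M=130.6757, payoff=81.8957, prob=0.066980
UUUUUU: M=181.5884, payoff=0.0000, prob=0.334898
Price = Σ prob·payoff / R^6 = 31.441433 / 1.126162 = 27.9191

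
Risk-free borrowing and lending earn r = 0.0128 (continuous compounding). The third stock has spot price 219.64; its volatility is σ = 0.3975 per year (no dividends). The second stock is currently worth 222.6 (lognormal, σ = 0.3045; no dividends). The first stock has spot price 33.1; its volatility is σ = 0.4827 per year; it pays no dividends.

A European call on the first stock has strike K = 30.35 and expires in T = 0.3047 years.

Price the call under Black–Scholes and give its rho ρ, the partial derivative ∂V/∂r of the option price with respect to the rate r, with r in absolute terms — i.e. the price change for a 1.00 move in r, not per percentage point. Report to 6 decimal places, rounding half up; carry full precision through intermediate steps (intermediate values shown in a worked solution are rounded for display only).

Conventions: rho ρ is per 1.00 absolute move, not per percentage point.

price = 4.981175
ρ = 5.360926

σ√T = 0.4827·√0.3047 = 0.266449
d₁ = (ln(S/K) + (r+σ²/2)T) / (σ√T) = (ln(33.1/30.35) + (0.0128+0.4827²/2)·0.3047) / 0.266449 = (0.086737 + 0.039398) / 0.266449 = 0.473391
d₂ = d₁ − σ√T = 0.473391 − 0.266449 = 0.206942
e^{−rT} = 0.996107
N(d₁) = 0.682033,  N(d₂) = 0.581973
Call price V = S·N(d₁) − K·e^{−rT}·N(d₂) = 22.575287 − 17.594112 = 4.981175
ρ = K·T·e^{−rT}·N(d₂) = 5.360926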